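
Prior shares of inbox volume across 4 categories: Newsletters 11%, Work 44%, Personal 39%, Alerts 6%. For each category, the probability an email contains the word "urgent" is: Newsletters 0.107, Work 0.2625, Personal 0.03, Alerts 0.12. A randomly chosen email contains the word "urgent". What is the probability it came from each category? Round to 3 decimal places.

Newsletters 0.081, Work 0.790, Personal 0.080, Alerts 0.049

By Bayes' rule, posterior ∝ prior × likelihood:
  Newsletters: 0.11 × 0.107 = 0.01177
  Work: 0.44 × 0.2625 = 0.1155
  Personal: 0.39 × 0.03 = 0.0117
  Alerts: 0.06 × 0.12 = 0.0072
Normalizing constant = 0.14617.
P(Newsletters | urgent-flag) = 0.01177/0.14617 ≈ 0.081
P(Work | urgent-flag) = 0.1155/0.14617 ≈ 0.790
P(Personal | urgent-flag) = 0.0117/0.14617 ≈ 0.080
P(Alerts | urgent-flag) = 0.0072/0.14617 ≈ 0.049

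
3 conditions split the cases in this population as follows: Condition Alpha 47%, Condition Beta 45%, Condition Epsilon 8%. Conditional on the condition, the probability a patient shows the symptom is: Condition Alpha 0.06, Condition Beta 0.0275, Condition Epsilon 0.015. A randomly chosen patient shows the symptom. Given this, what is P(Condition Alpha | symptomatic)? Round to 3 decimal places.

Unnormalized posteriors (prior × likelihood):
  Condition Alpha: 0.47 × 0.06 = 0.0282
  Condition Beta: 0.45 × 0.0275 = 0.012375
  Condition Epsilon: 0.08 × 0.015 = 0.0012
Normalizing constant = 0.041775.
P(Condition Alpha | evidence) = 0.0282 / 0.041775 ≈ 0.675.

0.675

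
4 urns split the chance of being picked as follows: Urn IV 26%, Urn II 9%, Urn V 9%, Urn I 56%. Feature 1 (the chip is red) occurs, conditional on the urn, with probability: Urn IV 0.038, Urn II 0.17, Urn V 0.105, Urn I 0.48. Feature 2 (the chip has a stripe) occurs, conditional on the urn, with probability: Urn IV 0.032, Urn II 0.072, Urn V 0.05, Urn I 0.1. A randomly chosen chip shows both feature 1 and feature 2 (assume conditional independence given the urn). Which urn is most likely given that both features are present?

Compute prior × likelihood for every hypothesis:
  Urn IV: 0.26 × 0.038 × 0.032 = 0.00031616
  Urn II: 0.09 × 0.17 × 0.072 = 0.0011016
  Urn V: 0.09 × 0.105 × 0.05 = 0.0004725
  Urn I: 0.56 × 0.48 × 0.1 = 0.02688
Sum = 0.02877026.
Largest term belongs to Urn I, so Urn I is most probable.

Urn I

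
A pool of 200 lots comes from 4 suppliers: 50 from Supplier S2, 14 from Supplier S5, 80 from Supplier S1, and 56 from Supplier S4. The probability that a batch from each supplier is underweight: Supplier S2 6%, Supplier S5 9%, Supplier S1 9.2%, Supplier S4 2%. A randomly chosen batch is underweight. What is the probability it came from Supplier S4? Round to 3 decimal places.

0.088

Prior × likelihood for each hypothesis:
  Supplier S2: 0.25 × 0.06 = 0.015
  Supplier S5: 0.07 × 0.09 = 0.0063
  Supplier S1: 0.4 × 0.092 = 0.0368
  Supplier S4: 0.28 × 0.02 = 0.0056
Normalizing constant = 0.0637.
P(Supplier S4 | evidence) = 0.0056 / 0.0637 ≈ 0.088.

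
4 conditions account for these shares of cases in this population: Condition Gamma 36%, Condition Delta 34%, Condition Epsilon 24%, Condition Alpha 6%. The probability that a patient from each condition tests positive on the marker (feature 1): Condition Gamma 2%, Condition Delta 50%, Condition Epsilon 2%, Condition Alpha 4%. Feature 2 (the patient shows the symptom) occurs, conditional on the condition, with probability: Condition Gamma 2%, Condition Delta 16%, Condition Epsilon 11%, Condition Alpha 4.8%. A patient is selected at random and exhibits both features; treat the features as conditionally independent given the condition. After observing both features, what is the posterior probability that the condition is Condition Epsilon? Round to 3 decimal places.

0.019

By Bayes' rule, posterior ∝ prior × likelihood:
  Condition Gamma: 0.36 × 0.02 × 0.02 = 0.000144
  Condition Delta: 0.34 × 0.5 × 0.16 = 0.0272
  Condition Epsilon: 0.24 × 0.02 × 0.11 = 0.000528
  Condition Alpha: 0.06 × 0.04 × 0.048 = 0.0001152
Sum = 0.0279872.
P(Condition Epsilon | evidence) = 0.000528 / 0.0279872 ≈ 0.019.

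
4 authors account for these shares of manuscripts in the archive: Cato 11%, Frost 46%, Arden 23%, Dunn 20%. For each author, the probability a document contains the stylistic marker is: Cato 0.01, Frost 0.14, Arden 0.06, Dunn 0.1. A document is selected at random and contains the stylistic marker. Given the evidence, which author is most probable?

Frost

By Bayes' rule, posterior ∝ prior × likelihood:
  Cato: 0.11 × 0.01 = 0.0011
  Frost: 0.46 × 0.14 = 0.0644
  Arden: 0.23 × 0.06 = 0.0138
  Dunn: 0.2 × 0.1 = 0.02
Normalizing constant = 0.0993.
Largest term belongs to Frost, so Frost is most probable.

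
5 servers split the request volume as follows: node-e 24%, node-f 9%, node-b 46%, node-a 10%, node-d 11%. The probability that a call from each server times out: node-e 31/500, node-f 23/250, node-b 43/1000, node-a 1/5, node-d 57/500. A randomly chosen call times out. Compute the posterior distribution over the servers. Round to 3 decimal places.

node-e 0.197, node-f 0.110, node-b 0.262, node-a 0.265, node-d 0.166

Compute prior × likelihood for every hypothesis:
  node-e: 0.24 × 0.062 = 0.01488
  node-f: 0.09 × 0.092 = 0.00828
  node-b: 0.46 × 0.043 = 0.01978
  node-a: 0.1 × 0.2 = 0.02
  node-d: 0.11 × 0.114 = 0.01254
Normalizing constant = 0.07548.
P(node-e | timeout) = 0.01488/0.07548 ≈ 0.197
P(node-f | timeout) = 0.00828/0.07548 ≈ 0.110
P(node-b | timeout) = 0.01978/0.07548 ≈ 0.262
P(node-a | timeout) = 0.02/0.07548 ≈ 0.265
P(node-d | timeout) = 0.01254/0.07548 ≈ 0.166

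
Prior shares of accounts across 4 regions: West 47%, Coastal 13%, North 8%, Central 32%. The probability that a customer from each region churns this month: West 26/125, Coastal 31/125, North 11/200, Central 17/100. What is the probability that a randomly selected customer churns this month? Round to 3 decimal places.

0.189

Compute prior × likelihood for every hypothesis:
  West: 0.47 × 0.208 = 0.09776
  Coastal: 0.13 × 0.248 = 0.03224
  North: 0.08 × 0.055 = 0.0044
  Central: 0.32 × 0.17 = 0.0544
P(churn) = 0.09776 + 0.03224 + 0.0044 + 0.0544 = 0.1888 → 0.189.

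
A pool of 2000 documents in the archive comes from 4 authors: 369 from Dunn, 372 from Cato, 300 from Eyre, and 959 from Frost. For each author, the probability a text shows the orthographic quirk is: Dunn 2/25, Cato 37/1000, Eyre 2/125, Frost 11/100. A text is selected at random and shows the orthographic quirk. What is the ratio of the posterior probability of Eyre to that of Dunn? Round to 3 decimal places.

0.163

Prior × likelihood for each hypothesis:
  Dunn: 0.1845 × 0.08 = 0.01476
  Cato: 0.186 × 0.037 = 0.006882
  Eyre: 0.15 × 0.016 = 0.0024
  Frost: 0.4795 × 0.11 = 0.052745
Sum = 0.076787.
The ratio is 0.0024 / 0.01476 (the normalizer cancels) = 0.163.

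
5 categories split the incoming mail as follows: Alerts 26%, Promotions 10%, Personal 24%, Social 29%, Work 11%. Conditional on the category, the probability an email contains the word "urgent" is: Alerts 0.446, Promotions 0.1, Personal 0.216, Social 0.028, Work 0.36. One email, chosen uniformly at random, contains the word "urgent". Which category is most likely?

Alerts

Unnormalized posteriors (prior × likelihood):
  Alerts: 0.26 × 0.446 = 0.11596
  Promotions: 0.1 × 0.1 = 0.01
  Personal: 0.24 × 0.216 = 0.05184
  Social: 0.29 × 0.028 = 0.00812
  Work: 0.11 × 0.36 = 0.0396
Sum = 0.22552.
Largest term belongs to Alerts, so Alerts is most probable.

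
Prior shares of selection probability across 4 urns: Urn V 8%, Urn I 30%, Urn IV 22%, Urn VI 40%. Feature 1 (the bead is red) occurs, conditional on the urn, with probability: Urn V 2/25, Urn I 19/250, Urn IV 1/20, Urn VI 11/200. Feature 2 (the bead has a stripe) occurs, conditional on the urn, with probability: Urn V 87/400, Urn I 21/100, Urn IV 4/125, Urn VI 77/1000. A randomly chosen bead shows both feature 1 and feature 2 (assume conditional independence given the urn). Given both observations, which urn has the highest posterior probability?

Compute prior × likelihood for every hypothesis:
  Urn V: 0.08 × 0.08 × 0.2175 = 0.001392
  Urn I: 0.3 × 0.076 × 0.21 = 0.004788
  Urn IV: 0.22 × 0.05 × 0.032 = 0.000352
  Urn VI: 0.4 × 0.055 × 0.077 = 0.001694
Total = 0.008226.
Largest term belongs to Urn I, so Urn I is most probable.

Urn I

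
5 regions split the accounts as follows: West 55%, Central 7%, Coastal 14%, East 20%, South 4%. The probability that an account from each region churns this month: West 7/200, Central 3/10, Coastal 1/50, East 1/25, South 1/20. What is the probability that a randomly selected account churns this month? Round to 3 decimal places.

0.053

Prior × likelihood for each hypothesis:
  West: 0.55 × 0.035 = 0.01925
  Central: 0.07 × 0.3 = 0.021
  Coastal: 0.14 × 0.02 = 0.0028
  East: 0.2 × 0.04 = 0.008
  South: 0.04 × 0.05 = 0.002
P(churn) = 0.01925 + 0.021 + 0.0028 + 0.008 + 0.002 = 0.05305 → 0.053.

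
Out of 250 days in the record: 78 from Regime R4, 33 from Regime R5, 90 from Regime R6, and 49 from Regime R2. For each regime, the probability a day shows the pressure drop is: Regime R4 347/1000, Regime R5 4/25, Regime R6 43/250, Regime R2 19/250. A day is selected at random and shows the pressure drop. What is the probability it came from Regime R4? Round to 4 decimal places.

0.5250

Prior × likelihood for each hypothesis:
  Regime R4: 0.312 × 0.347 = 0.108264
  Regime R5: 0.132 × 0.16 = 0.02112
  Regime R6: 0.36 × 0.172 = 0.06192
  Regime R2: 0.196 × 0.076 = 0.014896
Total = 0.2062.
P(Regime R4 | evidence) = 0.108264 / 0.2062 ≈ 0.5250.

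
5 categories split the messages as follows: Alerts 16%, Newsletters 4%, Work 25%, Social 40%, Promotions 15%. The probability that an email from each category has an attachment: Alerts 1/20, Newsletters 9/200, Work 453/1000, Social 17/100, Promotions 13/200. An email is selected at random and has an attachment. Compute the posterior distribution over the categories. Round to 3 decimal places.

Alerts 0.040, Newsletters 0.009, Work 0.564, Social 0.339, Promotions 0.049

Unnormalized posteriors (prior × likelihood):
  Alerts: 0.16 × 0.05 = 0.008
  Newsletters: 0.04 × 0.045 = 0.0018
  Work: 0.25 × 0.453 = 0.11325
  Social: 0.4 × 0.17 = 0.068
  Promotions: 0.15 × 0.065 = 0.00975
Total = 0.2008.
P(Alerts | attachment) = 0.008/0.2008 ≈ 0.040
P(Newsletters | attachment) = 0.0018/0.2008 ≈ 0.009
P(Work | attachment) = 0.11325/0.2008 ≈ 0.564
P(Social | attachment) = 0.068/0.2008 ≈ 0.339
P(Promotions | attachment) = 0.00975/0.2008 ≈ 0.049
(Check: 0.040+0.009+0.564+0.339+0.049 = 1.001.)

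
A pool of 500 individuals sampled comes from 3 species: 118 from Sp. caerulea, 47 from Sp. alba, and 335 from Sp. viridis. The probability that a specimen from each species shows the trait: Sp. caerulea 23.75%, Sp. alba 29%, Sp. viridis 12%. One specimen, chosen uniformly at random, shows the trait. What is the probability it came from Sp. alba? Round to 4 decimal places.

By Bayes' rule, posterior ∝ prior × likelihood:
  Sp. caerulea: 0.236 × 0.2375 = 0.05605
  Sp. alba: 0.094 × 0.29 = 0.02726
  Sp. viridis: 0.67 × 0.12 = 0.0804
Sum = 0.16371.
P(Sp. alba | evidence) = 0.02726 / 0.16371 ≈ 0.1665.

0.1665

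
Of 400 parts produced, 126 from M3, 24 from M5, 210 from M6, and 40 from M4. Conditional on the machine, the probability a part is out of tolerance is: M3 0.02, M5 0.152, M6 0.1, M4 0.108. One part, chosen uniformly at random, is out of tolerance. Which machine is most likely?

Compute prior × likelihood for every hypothesis:
  M3: 0.315 × 0.02 = 0.0063
  M5: 0.06 × 0.152 = 0.00912
  M6: 0.525 × 0.1 = 0.0525
  M4: 0.1 × 0.108 = 0.0108
Normalizing constant = 0.07872.
Largest term belongs to M6, so M6 is most probable.

M6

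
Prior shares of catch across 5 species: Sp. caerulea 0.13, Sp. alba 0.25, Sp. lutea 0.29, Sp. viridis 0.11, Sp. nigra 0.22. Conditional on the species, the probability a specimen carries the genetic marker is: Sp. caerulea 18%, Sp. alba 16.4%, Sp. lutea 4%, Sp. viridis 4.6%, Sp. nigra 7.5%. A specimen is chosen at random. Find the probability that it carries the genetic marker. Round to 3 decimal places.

0.098

Compute prior × likelihood for every hypothesis:
  Sp. caerulea: 0.13 × 0.18 = 0.0234
  Sp. alba: 0.25 × 0.164 = 0.041
  Sp. lutea: 0.29 × 0.04 = 0.0116
  Sp. viridis: 0.11 × 0.046 = 0.00506
  Sp. nigra: 0.22 × 0.075 = 0.0165
P(marker) = 0.0234 + 0.041 + 0.0116 + 0.00506 + 0.0165 = 0.09756 → 0.098.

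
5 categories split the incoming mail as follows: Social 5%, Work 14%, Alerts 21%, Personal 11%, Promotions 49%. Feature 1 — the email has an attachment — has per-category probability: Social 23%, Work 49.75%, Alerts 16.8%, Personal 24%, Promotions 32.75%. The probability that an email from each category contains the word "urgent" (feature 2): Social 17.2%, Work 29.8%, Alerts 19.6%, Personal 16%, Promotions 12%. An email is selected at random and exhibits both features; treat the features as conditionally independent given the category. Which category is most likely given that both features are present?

Work

Unnormalized posteriors (prior × likelihood):
  Social: 0.05 × 0.23 × 0.172 = 0.001978
  Work: 0.14 × 0.4975 × 0.298 = 0.0207557
  Alerts: 0.21 × 0.168 × 0.196 = 0.00691488
  Personal: 0.11 × 0.24 × 0.16 = 0.004224
  Promotions: 0.49 × 0.3275 × 0.12 = 0.019257
Total = 0.05312958.
Largest term belongs to Work, so Work is most probable.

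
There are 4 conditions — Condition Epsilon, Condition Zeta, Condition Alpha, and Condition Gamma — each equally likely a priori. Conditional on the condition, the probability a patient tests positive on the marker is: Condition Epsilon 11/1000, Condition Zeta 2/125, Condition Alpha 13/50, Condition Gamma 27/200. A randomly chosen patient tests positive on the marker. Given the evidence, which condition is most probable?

Condition Alpha

Since the prior is uniform, the posterior is proportional to the likelihood:
  Condition Epsilon: 0.011
  Condition Zeta: 0.016
  Condition Alpha: 0.26
  Condition Gamma: 0.135
Sum = 0.422.
Largest term belongs to Condition Alpha, so Condition Alpha is most probable.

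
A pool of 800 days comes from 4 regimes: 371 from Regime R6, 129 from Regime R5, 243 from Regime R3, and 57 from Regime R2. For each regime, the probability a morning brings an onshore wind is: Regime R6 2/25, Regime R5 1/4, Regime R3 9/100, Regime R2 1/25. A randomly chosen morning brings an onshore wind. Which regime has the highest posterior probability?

Prior × likelihood for each hypothesis:
  Regime R6: 0.46375 × 0.08 = 0.0371
  Regime R5: 0.16125 × 0.25 = 0.0403125
  Regime R3: 0.30375 × 0.09 = 0.0273375
  Regime R2: 0.07125 × 0.04 = 0.00285
Total = 0.1076.
Largest term belongs to Regime R5, so Regime R5 is most probable.

Regime R5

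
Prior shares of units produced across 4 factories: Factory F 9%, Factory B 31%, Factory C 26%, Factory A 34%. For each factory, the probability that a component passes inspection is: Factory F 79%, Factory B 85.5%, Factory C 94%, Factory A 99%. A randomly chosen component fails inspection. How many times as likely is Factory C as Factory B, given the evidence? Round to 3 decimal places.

Taking complements, P(nonconforming | each) = Factory F 0.21, Factory B 0.145, Factory C 0.06, Factory A 0.01.
Compute prior × likelihood for every hypothesis:
  Factory F: 0.09 × 0.21 = 0.0189
  Factory B: 0.31 × 0.145 = 0.04495
  Factory C: 0.26 × 0.06 = 0.0156
  Factory A: 0.34 × 0.01 = 0.0034
Sum = 0.08285.
The ratio is 0.0156 / 0.04495 (the normalizer cancels) = 0.347.

0.347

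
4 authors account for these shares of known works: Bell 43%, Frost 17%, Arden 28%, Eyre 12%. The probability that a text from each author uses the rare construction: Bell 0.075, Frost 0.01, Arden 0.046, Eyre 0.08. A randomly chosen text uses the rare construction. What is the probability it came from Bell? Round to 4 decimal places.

0.5715

Prior × likelihood for each hypothesis:
  Bell: 0.43 × 0.075 = 0.03225
  Frost: 0.17 × 0.01 = 0.0017
  Arden: 0.28 × 0.046 = 0.01288
  Eyre: 0.12 × 0.08 = 0.0096
Sum = 0.05643.
P(Bell | evidence) = 0.03225 / 0.05643 ≈ 0.5715.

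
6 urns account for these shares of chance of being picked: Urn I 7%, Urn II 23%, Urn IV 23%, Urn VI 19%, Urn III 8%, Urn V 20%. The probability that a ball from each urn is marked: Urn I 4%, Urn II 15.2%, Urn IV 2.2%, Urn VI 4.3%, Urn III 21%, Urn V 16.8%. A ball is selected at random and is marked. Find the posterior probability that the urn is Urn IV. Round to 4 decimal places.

0.0499

Prior × likelihood for each hypothesis:
  Urn I: 0.07 × 0.04 = 0.0028
  Urn II: 0.23 × 0.152 = 0.03496
  Urn IV: 0.23 × 0.022 = 0.00506
  Urn VI: 0.19 × 0.043 = 0.00817
  Urn III: 0.08 × 0.21 = 0.0168
  Urn V: 0.2 × 0.168 = 0.0336
Total = 0.10139.
P(Urn IV | evidence) = 0.00506 / 0.10139 ≈ 0.0499.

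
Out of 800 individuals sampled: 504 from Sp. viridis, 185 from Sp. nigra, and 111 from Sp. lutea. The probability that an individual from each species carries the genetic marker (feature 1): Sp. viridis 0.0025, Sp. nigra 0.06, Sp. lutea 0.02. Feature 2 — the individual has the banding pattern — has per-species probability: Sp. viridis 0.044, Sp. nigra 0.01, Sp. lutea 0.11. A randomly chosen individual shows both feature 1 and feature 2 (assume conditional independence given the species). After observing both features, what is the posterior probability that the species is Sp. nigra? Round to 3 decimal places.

0.270

Compute prior × likelihood for every hypothesis:
  Sp. viridis: 0.63 × 0.0025 × 0.044 = 0.0000693
  Sp. nigra: 0.23125 × 0.06 × 0.01 = 0.00013875
  Sp. lutea: 0.13875 × 0.02 × 0.11 = 0.00030525
Total = 0.0005133.
P(Sp. nigra | evidence) = 0.00013875 / 0.0005133 ≈ 0.270.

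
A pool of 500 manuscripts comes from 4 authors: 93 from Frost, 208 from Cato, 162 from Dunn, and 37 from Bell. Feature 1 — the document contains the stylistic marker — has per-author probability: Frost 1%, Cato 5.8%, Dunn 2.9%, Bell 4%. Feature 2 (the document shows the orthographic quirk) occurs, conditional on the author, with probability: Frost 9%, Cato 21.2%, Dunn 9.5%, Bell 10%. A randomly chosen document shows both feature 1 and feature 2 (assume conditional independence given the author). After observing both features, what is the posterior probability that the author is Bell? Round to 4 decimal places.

Compute prior × likelihood for every hypothesis:
  Frost: 0.186 × 0.01 × 0.09 = 0.0001674
  Cato: 0.416 × 0.058 × 0.212 = 0.005115136
  Dunn: 0.324 × 0.029 × 0.095 = 0.00089262
  Bell: 0.074 × 0.04 × 0.1 = 0.000296
Total = 0.006471156.
P(Bell | evidence) = 0.000296 / 0.006471156 ≈ 0.0457.

0.0457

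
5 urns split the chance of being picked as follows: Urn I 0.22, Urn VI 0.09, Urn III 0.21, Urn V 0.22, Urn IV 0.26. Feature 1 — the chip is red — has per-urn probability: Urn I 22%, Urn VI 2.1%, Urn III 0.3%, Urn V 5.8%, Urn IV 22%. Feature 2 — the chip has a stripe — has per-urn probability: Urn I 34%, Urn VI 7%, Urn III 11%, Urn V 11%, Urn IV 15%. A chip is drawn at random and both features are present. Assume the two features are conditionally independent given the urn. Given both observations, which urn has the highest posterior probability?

Unnormalized posteriors (prior × likelihood):
  Urn I: 0.22 × 0.22 × 0.34 = 0.016456
  Urn VI: 0.09 × 0.021 × 0.07 = 0.0001323
  Urn III: 0.21 × 0.003 × 0.11 = 0.0000693
  Urn V: 0.22 × 0.058 × 0.11 = 0.0014036
  Urn IV: 0.26 × 0.22 × 0.15 = 0.00858
Normalizing constant = 0.0266412.
Largest term belongs to Urn I, so Urn I is most probable.

Urn I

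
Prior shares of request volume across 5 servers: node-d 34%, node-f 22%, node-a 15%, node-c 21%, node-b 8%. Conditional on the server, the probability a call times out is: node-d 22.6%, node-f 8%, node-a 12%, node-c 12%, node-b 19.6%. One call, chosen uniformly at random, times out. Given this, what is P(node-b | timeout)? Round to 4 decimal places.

Compute prior × likelihood for every hypothesis:
  node-d: 0.34 × 0.226 = 0.07684
  node-f: 0.22 × 0.08 = 0.0176
  node-a: 0.15 × 0.12 = 0.018
  node-c: 0.21 × 0.12 = 0.0252
  node-b: 0.08 × 0.196 = 0.01568
Normalizing constant = 0.15332.
P(node-b | evidence) = 0.01568 / 0.15332 ≈ 0.1023.

0.1023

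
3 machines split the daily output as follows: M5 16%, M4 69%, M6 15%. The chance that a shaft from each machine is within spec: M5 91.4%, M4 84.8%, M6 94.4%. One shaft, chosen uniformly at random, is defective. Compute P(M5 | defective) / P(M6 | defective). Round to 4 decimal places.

Taking complements, P(defective | each) = M5 0.086, M4 0.152, M6 0.056.
Unnormalized posteriors (prior × likelihood):
  M5: 0.16 × 0.086 = 0.01376
  M4: 0.69 × 0.152 = 0.10488
  M6: 0.15 × 0.056 = 0.0084
Total = 0.12704.
The ratio is 0.01376 / 0.0084 (the normalizer cancels) = 1.6381.

1.6381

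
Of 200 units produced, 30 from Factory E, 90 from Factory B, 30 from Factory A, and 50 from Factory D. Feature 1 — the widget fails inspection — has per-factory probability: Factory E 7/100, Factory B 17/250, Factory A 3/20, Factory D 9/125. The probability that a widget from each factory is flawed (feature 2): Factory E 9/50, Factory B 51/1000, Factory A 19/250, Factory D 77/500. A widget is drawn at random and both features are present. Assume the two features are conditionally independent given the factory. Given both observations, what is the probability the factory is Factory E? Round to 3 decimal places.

Compute prior × likelihood for every hypothesis:
  Factory E: 0.15 × 0.07 × 0.18 = 0.00189
  Factory B: 0.45 × 0.068 × 0.051 = 0.0015606
  Factory A: 0.15 × 0.15 × 0.076 = 0.00171
  Factory D: 0.25 × 0.072 × 0.154 = 0.002772
Sum = 0.0079326.
P(Factory E | evidence) = 0.00189 / 0.0079326 ≈ 0.238.

0.238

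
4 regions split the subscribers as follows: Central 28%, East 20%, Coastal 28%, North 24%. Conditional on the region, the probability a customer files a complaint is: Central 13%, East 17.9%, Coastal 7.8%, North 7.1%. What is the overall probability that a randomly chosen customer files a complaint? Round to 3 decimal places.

Compute prior × likelihood for every hypothesis:
  Central: 0.28 × 0.13 = 0.0364
  East: 0.2 × 0.179 = 0.0358
  Coastal: 0.28 × 0.078 = 0.02184
  North: 0.24 × 0.071 = 0.01704
P(complaint) = 0.0364 + 0.0358 + 0.02184 + 0.01704 = 0.11108 → 0.111.

0.111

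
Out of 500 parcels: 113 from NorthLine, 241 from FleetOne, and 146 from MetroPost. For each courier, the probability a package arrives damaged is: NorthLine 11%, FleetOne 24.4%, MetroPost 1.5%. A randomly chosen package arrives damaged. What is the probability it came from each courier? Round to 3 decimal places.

Prior × likelihood for each hypothesis:
  NorthLine: 0.226 × 0.11 = 0.02486
  FleetOne: 0.482 × 0.244 = 0.117608
  MetroPost: 0.292 × 0.015 = 0.00438
Sum = 0.146848.
P(NorthLine | damaged) = 0.02486/0.146848 ≈ 0.169
P(FleetOne | damaged) = 0.117608/0.146848 ≈ 0.801
P(MetroPost | damaged) = 0.00438/0.146848 ≈ 0.030

NorthLine 0.169, FleetOne 0.801, MetroPost 0.030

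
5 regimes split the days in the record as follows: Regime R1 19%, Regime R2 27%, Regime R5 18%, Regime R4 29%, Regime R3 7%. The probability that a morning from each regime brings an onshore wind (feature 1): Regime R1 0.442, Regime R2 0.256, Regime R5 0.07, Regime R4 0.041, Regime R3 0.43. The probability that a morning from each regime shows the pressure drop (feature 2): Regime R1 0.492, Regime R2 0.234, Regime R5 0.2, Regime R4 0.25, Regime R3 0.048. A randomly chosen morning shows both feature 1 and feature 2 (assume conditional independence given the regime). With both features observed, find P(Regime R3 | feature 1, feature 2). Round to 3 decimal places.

Unnormalized posteriors (prior × likelihood):
  Regime R1: 0.19 × 0.442 × 0.492 = 0.04131816
  Regime R2: 0.27 × 0.256 × 0.234 = 0.01617408
  Regime R5: 0.18 × 0.07 × 0.2 = 0.00252
  Regime R4: 0.29 × 0.041 × 0.25 = 0.0029725
  Regime R3: 0.07 × 0.43 × 0.048 = 0.0014448
Normalizing constant = 0.06442954.
P(Regime R3 | evidence) = 0.0014448 / 0.06442954 ≈ 0.022.

0.022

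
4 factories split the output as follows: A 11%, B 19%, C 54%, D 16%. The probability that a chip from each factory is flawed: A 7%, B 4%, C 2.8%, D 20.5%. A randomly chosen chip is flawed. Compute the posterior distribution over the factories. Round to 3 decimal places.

A 0.122, B 0.120, C 0.239, D 0.519

Unnormalized posteriors (prior × likelihood):
  A: 0.11 × 0.07 = 0.0077
  B: 0.19 × 0.04 = 0.0076
  C: 0.54 × 0.028 = 0.01512
  D: 0.16 × 0.205 = 0.0328
Total = 0.06322.
P(A | flawed) = 0.0077/0.06322 ≈ 0.122
P(B | flawed) = 0.0076/0.06322 ≈ 0.120
P(C | flawed) = 0.01512/0.06322 ≈ 0.239
P(D | flawed) = 0.0328/0.06322 ≈ 0.519
(Check: 0.122+0.120+0.239+0.519 = 1.000.)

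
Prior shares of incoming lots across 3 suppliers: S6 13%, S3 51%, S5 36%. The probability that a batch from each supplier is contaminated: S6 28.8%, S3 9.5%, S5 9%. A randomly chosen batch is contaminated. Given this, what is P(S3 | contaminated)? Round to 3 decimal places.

0.410

Prior × likelihood for each hypothesis:
  S6: 0.13 × 0.288 = 0.03744
  S3: 0.51 × 0.095 = 0.04845
  S5: 0.36 × 0.09 = 0.0324
Normalizing constant = 0.11829.
P(S3 | evidence) = 0.04845 / 0.11829 ≈ 0.410.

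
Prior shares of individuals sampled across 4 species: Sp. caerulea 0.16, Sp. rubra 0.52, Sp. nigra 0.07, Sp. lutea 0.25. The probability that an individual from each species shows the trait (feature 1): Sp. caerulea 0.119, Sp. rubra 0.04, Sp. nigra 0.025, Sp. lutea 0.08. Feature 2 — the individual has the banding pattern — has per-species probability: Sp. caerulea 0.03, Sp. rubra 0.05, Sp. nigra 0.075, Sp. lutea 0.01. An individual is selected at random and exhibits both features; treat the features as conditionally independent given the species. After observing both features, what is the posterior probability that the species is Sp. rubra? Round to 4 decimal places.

By Bayes' rule, posterior ∝ prior × likelihood:
  Sp. caerulea: 0.16 × 0.119 × 0.03 = 0.0005712
  Sp. rubra: 0.52 × 0.04 × 0.05 = 0.00104
  Sp. nigra: 0.07 × 0.025 × 0.075 = 0.00013125
  Sp. lutea: 0.25 × 0.08 × 0.01 = 0.0002
Normalizing constant = 0.00194245.
P(Sp. rubra | evidence) = 0.00104 / 0.00194245 ≈ 0.5354.

0.5354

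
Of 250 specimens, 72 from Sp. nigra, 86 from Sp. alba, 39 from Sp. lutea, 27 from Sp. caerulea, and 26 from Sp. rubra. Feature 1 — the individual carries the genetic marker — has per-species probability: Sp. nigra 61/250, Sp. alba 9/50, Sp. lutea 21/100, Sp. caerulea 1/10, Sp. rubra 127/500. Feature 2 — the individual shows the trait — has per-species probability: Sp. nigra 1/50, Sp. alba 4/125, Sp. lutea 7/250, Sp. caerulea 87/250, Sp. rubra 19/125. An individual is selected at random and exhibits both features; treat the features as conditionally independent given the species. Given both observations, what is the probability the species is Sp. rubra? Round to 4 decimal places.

0.3324

By Bayes' rule, posterior ∝ prior × likelihood:
  Sp. nigra: 0.288 × 0.244 × 0.02 = 0.00140544
  Sp. alba: 0.344 × 0.18 × 0.032 = 0.00198144
  Sp. lutea: 0.156 × 0.21 × 0.028 = 0.00091728
  Sp. caerulea: 0.108 × 0.1 × 0.348 = 0.0037584
  Sp. rubra: 0.104 × 0.254 × 0.152 = 0.004015232
Sum = 0.012077792.
P(Sp. rubra | evidence) = 0.004015232 / 0.012077792 ≈ 0.3324.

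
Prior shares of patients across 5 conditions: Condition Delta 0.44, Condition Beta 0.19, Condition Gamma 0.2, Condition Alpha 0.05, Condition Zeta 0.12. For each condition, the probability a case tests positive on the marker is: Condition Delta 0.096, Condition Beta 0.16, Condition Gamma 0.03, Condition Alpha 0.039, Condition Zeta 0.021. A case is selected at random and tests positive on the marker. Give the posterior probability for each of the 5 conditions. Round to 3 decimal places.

Condition Delta 0.508, Condition Beta 0.366, Condition Gamma 0.072, Condition Alpha 0.023, Condition Zeta 0.030

Compute prior × likelihood for every hypothesis:
  Condition Delta: 0.44 × 0.096 = 0.04224
  Condition Beta: 0.19 × 0.16 = 0.0304
  Condition Gamma: 0.2 × 0.03 = 0.006
  Condition Alpha: 0.05 × 0.039 = 0.00195
  Condition Zeta: 0.12 × 0.021 = 0.00252
Total = 0.08311.
P(Condition Delta | marker-positive) = 0.04224/0.08311 ≈ 0.508
P(Condition Beta | marker-positive) = 0.0304/0.08311 ≈ 0.366
P(Condition Gamma | marker-positive) = 0.006/0.08311 ≈ 0.072
P(Condition Alpha | marker-positive) = 0.00195/0.08311 ≈ 0.023
P(Condition Zeta | marker-positive) = 0.00252/0.08311 ≈ 0.030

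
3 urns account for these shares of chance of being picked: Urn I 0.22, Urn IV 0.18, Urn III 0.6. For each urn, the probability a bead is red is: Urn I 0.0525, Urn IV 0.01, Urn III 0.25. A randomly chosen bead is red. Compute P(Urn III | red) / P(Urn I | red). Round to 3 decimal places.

12.987

Unnormalized posteriors (prior × likelihood):
  Urn I: 0.22 × 0.0525 = 0.01155
  Urn IV: 0.18 × 0.01 = 0.0018
  Urn III: 0.6 × 0.25 = 0.15
Sum = 0.16335.
The ratio is 0.15 / 0.01155 (the normalizer cancels) = 12.987.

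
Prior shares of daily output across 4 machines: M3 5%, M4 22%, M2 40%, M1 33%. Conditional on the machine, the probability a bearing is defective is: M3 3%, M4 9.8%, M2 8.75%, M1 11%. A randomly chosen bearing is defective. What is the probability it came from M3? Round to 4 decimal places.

Compute prior × likelihood for every hypothesis:
  M3: 0.05 × 0.03 = 0.0015
  M4: 0.22 × 0.098 = 0.02156
  M2: 0.4 × 0.0875 = 0.035
  M1: 0.33 × 0.11 = 0.0363
Total = 0.09436.
P(M3 | evidence) = 0.0015 / 0.09436 ≈ 0.0159.

0.0159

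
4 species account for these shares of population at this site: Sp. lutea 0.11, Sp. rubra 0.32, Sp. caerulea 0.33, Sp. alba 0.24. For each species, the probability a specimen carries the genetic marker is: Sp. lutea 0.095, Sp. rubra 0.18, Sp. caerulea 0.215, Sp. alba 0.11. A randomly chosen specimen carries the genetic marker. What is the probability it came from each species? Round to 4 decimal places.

Sp. lutea 0.0632, Sp. rubra 0.3482, Sp. caerulea 0.4290, Sp. alba 0.1596

Prior × likelihood for each hypothesis:
  Sp. lutea: 0.11 × 0.095 = 0.01045
  Sp. rubra: 0.32 × 0.18 = 0.0576
  Sp. caerulea: 0.33 × 0.215 = 0.07095
  Sp. alba: 0.24 × 0.11 = 0.0264
Normalizing constant = 0.1654.
P(Sp. lutea | marker) = 0.01045/0.1654 ≈ 0.0632
P(Sp. rubra | marker) = 0.0576/0.1654 ≈ 0.3482
P(Sp. caerulea | marker) = 0.07095/0.1654 ≈ 0.4290
P(Sp. alba | marker) = 0.0264/0.1654 ≈ 0.1596
(Check: 0.0632+0.3482+0.4290+0.1596 = 1.0000.)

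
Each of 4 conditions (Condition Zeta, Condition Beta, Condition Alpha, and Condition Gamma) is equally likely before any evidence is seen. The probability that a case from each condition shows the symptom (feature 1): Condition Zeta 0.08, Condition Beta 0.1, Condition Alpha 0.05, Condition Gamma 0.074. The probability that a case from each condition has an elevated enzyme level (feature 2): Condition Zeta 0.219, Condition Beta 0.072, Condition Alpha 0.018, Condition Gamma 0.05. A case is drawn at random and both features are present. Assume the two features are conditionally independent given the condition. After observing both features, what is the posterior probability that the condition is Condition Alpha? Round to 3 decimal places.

0.031

Since the prior is uniform, the posterior is proportional to the likelihood:
  Condition Zeta: 0.08 × 0.219 = 0.01752
  Condition Beta: 0.1 × 0.072 = 0.0072
  Condition Alpha: 0.05 × 0.018 = 0.0009
  Condition Gamma: 0.074 × 0.05 = 0.0037
Normalizing constant = 0.02932.
P(Condition Alpha | evidence) = 0.0009 / 0.02932 ≈ 0.031.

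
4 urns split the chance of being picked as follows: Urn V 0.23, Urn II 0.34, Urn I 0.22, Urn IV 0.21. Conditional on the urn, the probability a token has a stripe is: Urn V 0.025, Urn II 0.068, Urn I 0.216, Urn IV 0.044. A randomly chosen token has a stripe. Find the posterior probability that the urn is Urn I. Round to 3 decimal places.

0.555

Unnormalized posteriors (prior × likelihood):
  Urn V: 0.23 × 0.025 = 0.00575
  Urn II: 0.34 × 0.068 = 0.02312
  Urn I: 0.22 × 0.216 = 0.04752
  Urn IV: 0.21 × 0.044 = 0.00924
Sum = 0.08563.
P(Urn I | evidence) = 0.04752 / 0.08563 ≈ 0.555.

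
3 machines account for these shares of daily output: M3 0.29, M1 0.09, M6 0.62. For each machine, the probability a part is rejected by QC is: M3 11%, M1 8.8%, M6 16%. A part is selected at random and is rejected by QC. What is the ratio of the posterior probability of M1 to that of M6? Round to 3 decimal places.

Compute prior × likelihood for every hypothesis:
  M3: 0.29 × 0.11 = 0.0319
  M1: 0.09 × 0.088 = 0.00792
  M6: 0.62 × 0.16 = 0.0992
Sum = 0.13902.
The ratio is 0.00792 / 0.0992 (the normalizer cancels) = 0.080.

0.080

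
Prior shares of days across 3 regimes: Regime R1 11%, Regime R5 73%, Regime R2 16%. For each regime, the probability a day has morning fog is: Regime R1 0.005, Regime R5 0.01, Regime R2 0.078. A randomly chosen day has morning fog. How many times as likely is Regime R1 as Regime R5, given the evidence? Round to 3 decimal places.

0.075

Prior × likelihood for each hypothesis:
  Regime R1: 0.11 × 0.005 = 0.00055
  Regime R5: 0.73 × 0.01 = 0.0073
  Regime R2: 0.16 × 0.078 = 0.01248
Normalizing constant = 0.02033.
The ratio is 0.00055 / 0.0073 (the normalizer cancels) = 0.075.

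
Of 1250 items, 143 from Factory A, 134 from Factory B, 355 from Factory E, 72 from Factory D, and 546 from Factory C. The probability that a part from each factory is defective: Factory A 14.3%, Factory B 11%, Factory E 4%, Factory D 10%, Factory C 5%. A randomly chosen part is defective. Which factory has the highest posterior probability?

Factory C

By Bayes' rule, posterior ∝ prior × likelihood:
  Factory A: 0.1144 × 0.143 = 0.0163592
  Factory B: 0.1072 × 0.11 = 0.011792
  Factory E: 0.284 × 0.04 = 0.01136
  Factory D: 0.0576 × 0.1 = 0.00576
  Factory C: 0.4368 × 0.05 = 0.02184
Total = 0.0671112.
Largest term belongs to Factory C, so Factory C is most probable.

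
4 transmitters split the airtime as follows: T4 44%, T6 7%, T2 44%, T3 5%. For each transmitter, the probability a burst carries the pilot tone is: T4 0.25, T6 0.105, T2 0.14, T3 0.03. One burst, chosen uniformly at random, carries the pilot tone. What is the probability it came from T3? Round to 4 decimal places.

By Bayes' rule, posterior ∝ prior × likelihood:
  T4: 0.44 × 0.25 = 0.11
  T6: 0.07 × 0.105 = 0.00735
  T2: 0.44 × 0.14 = 0.0616
  T3: 0.05 × 0.03 = 0.0015
Total = 0.18045.
P(T3 | evidence) = 0.0015 / 0.18045 ≈ 0.0083.

0.0083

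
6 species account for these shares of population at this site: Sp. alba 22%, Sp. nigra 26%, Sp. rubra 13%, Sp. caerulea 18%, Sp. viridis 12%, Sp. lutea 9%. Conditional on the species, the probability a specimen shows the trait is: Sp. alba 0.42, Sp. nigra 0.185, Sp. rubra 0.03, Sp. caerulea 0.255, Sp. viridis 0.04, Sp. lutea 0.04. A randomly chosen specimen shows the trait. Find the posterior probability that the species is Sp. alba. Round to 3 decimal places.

0.465

Unnormalized posteriors (prior × likelihood):
  Sp. alba: 0.22 × 0.42 = 0.0924
  Sp. nigra: 0.26 × 0.185 = 0.0481
  Sp. rubra: 0.13 × 0.03 = 0.0039
  Sp. caerulea: 0.18 × 0.255 = 0.0459
  Sp. viridis: 0.12 × 0.04 = 0.0048
  Sp. lutea: 0.09 × 0.04 = 0.0036
Normalizing constant = 0.1987.
P(Sp. alba | evidence) = 0.0924 / 0.1987 ≈ 0.465.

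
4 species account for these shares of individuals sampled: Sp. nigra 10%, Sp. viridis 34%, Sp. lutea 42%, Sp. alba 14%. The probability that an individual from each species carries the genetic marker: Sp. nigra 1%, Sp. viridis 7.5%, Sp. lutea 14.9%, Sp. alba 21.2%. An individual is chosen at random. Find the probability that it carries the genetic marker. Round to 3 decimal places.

Prior × likelihood for each hypothesis:
  Sp. nigra: 0.1 × 0.01 = 0.001
  Sp. viridis: 0.34 × 0.075 = 0.0255
  Sp. lutea: 0.42 × 0.149 = 0.06258
  Sp. alba: 0.14 × 0.212 = 0.02968
P(marker) = 0.001 + 0.0255 + 0.06258 + 0.02968 = 0.11876 → 0.119.

0.119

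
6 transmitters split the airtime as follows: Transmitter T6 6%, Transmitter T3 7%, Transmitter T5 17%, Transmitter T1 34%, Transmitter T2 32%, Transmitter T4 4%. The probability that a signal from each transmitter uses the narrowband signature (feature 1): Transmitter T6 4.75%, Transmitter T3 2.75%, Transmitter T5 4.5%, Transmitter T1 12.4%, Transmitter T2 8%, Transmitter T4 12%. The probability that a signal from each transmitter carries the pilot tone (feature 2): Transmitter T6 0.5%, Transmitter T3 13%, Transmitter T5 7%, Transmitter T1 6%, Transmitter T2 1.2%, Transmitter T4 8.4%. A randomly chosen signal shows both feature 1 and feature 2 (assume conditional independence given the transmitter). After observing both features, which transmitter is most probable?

Prior × likelihood for each hypothesis:
  Transmitter T6: 0.06 × 0.0475 × 0.005 = 0.00001425
  Transmitter T3: 0.07 × 0.0275 × 0.13 = 0.00025025
  Transmitter T5: 0.17 × 0.045 × 0.07 = 0.0005355
  Transmitter T1: 0.34 × 0.124 × 0.06 = 0.0025296
  Transmitter T2: 0.32 × 0.08 × 0.012 = 0.0003072
  Transmitter T4: 0.04 × 0.12 × 0.084 = 0.0004032
Sum = 0.00404.
Largest term belongs to Transmitter T1, so Transmitter T1 is most probable.

Transmitter T1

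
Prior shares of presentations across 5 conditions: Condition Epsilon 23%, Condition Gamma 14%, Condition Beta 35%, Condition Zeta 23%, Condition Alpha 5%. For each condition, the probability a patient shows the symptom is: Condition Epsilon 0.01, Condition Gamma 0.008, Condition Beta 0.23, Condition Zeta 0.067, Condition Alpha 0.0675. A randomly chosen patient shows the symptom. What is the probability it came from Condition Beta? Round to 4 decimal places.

0.7838

Unnormalized posteriors (prior × likelihood):
  Condition Epsilon: 0.23 × 0.01 = 0.0023
  Condition Gamma: 0.14 × 0.008 = 0.00112
  Condition Beta: 0.35 × 0.23 = 0.0805
  Condition Zeta: 0.23 × 0.067 = 0.01541
  Condition Alpha: 0.05 × 0.0675 = 0.003375
Total = 0.102705.
P(Condition Beta | evidence) = 0.0805 / 0.102705 ≈ 0.7838.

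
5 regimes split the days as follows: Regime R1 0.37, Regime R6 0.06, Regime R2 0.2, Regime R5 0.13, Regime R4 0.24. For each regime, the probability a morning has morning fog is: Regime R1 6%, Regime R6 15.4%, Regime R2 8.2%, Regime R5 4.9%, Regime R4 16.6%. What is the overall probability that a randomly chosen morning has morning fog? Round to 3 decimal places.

Unnormalized posteriors (prior × likelihood):
  Regime R1: 0.37 × 0.06 = 0.0222
  Regime R6: 0.06 × 0.154 = 0.00924
  Regime R2: 0.2 × 0.082 = 0.0164
  Regime R5: 0.13 × 0.049 = 0.00637
  Regime R4: 0.24 × 0.166 = 0.03984
P(fog) = 0.0222 + 0.00924 + 0.0164 + 0.00637 + 0.03984 = 0.09405 → 0.094.

0.094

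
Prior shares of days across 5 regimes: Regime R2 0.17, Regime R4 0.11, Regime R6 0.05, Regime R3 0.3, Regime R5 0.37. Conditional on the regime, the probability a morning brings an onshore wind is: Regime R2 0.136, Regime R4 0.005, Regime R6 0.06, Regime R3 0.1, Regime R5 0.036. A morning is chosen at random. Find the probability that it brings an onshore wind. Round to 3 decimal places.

Prior × likelihood for each hypothesis:
  Regime R2: 0.17 × 0.136 = 0.02312
  Regime R4: 0.11 × 0.005 = 0.00055
  Regime R6: 0.05 × 0.06 = 0.003
  Regime R3: 0.3 × 0.1 = 0.03
  Regime R5: 0.37 × 0.036 = 0.01332
P(onshore) = 0.02312 + 0.00055 + 0.003 + 0.03 + 0.01332 = 0.06999 → 0.070.

0.070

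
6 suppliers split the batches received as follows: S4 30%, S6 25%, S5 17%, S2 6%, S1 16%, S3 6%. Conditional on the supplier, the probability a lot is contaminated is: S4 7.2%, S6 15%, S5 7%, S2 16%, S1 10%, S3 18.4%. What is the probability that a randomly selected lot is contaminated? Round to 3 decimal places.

Compute prior × likelihood for every hypothesis:
  S4: 0.3 × 0.072 = 0.0216
  S6: 0.25 × 0.15 = 0.0375
  S5: 0.17 × 0.07 = 0.0119
  S2: 0.06 × 0.16 = 0.0096
  S1: 0.16 × 0.1 = 0.016
  S3: 0.06 × 0.184 = 0.01104
P(contaminated) = 0.0216 + 0.0375 + 0.0119 + 0.0096 + 0.016 + 0.01104 = 0.10764 → 0.108.

0.108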